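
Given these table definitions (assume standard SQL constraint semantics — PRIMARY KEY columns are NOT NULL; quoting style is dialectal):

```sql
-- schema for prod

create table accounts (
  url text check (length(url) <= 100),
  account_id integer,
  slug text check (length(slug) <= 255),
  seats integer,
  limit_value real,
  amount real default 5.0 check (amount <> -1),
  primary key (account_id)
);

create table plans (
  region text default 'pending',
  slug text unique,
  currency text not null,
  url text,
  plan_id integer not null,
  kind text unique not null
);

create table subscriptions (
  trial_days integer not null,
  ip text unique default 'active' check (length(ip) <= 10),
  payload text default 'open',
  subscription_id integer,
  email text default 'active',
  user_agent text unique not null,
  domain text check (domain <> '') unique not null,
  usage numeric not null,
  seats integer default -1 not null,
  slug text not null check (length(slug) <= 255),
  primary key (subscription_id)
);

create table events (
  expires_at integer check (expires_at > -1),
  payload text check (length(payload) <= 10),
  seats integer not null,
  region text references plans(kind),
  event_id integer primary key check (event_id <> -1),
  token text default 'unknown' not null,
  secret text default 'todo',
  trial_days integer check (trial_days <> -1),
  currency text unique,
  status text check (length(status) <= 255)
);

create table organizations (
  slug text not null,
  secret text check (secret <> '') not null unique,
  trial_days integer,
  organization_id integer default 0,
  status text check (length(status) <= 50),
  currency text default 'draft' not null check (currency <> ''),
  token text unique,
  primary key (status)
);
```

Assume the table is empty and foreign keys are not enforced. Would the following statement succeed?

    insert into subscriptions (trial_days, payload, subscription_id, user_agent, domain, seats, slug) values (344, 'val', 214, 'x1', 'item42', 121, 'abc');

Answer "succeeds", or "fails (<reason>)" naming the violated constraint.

fails (NOT NULL on usage)

usage is omitted from the column list and has no DEFAULT, so it would receive NULL.
But usage is declared NOT NULL.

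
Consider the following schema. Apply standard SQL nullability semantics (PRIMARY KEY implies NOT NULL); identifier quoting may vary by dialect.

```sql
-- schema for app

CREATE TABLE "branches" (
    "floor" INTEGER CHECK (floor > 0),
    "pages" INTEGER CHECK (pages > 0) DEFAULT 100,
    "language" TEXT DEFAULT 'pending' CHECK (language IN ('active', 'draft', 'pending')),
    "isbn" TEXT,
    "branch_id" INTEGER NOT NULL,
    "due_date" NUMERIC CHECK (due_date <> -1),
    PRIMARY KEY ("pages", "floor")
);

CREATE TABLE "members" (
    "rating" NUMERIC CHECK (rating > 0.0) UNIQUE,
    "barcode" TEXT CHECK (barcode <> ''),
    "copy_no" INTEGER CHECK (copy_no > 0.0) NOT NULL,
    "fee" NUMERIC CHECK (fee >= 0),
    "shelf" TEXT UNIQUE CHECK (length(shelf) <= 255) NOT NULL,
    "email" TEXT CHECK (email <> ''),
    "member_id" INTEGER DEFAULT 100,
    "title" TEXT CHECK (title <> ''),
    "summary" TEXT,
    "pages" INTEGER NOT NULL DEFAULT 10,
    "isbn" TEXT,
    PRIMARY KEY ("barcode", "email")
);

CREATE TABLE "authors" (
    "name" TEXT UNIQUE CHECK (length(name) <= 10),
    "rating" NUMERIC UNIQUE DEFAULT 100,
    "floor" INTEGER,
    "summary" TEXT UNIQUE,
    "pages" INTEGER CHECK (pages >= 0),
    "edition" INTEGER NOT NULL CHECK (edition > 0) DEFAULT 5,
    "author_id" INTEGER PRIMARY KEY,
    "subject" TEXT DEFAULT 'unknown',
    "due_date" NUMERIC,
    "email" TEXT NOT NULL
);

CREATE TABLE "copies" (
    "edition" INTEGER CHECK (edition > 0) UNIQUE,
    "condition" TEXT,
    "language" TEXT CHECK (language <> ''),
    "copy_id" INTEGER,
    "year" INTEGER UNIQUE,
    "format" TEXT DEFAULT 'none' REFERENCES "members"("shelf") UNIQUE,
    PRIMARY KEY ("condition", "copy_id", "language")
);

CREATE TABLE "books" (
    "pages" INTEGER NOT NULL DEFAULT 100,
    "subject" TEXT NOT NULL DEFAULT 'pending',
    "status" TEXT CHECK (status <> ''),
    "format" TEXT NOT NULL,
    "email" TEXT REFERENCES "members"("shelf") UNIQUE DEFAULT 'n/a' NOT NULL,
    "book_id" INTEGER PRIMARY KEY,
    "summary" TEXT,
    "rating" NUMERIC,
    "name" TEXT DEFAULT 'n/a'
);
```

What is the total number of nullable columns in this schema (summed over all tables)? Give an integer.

23

branches: 3 nullable (language, isbn, due_date — PK (pages, floor) and explicit NOT NULL columns excluded).
members: 6 nullable (rating, fee, member_id, title, summary, isbn — PK (barcode, email) and explicit NOT NULL columns excluded).
authors: 7 nullable (name, rating, floor, summary, pages, subject, due_date — PK (author_id) and explicit NOT NULL columns excluded).
copies: 3 nullable (edition, year, format — PK (condition, copy_id, language) and explicit NOT NULL columns excluded).
books: 4 nullable (status, summary, rating, name — PK (book_id) and explicit NOT NULL columns excluded).
Total: 3 + 6 + 7 + 3 + 4 = 23.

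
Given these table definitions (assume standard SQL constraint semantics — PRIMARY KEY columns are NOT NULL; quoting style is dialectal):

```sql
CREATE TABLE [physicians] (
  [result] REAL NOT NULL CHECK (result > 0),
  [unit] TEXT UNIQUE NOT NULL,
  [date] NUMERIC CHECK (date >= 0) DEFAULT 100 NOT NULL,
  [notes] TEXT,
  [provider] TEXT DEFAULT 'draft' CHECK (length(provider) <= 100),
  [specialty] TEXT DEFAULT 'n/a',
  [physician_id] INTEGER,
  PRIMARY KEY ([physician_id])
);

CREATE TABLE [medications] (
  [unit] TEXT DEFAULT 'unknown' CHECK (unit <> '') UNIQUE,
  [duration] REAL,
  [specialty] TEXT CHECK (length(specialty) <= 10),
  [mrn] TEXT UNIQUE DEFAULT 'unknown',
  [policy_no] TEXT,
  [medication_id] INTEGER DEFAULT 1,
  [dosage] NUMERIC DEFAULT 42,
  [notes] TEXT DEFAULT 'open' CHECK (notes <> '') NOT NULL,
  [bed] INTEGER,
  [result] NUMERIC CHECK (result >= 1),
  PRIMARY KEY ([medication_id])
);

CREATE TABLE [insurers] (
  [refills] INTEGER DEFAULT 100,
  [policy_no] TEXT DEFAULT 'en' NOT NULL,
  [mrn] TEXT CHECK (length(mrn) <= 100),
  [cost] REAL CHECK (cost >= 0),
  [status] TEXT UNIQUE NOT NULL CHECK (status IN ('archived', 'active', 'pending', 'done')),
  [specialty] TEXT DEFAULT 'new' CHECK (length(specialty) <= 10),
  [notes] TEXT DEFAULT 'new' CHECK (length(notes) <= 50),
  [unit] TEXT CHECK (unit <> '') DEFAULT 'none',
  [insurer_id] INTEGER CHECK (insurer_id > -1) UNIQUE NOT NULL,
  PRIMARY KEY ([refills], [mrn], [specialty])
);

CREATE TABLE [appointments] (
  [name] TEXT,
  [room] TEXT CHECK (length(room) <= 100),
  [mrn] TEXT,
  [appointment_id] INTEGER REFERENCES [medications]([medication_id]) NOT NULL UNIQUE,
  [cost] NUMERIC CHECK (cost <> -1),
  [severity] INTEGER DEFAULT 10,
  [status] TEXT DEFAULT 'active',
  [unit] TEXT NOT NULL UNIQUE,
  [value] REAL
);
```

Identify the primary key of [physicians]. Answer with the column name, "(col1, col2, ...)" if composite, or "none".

physician_id

physician_id is declared PRIMARY KEY as a table-level PRIMARY KEY clause.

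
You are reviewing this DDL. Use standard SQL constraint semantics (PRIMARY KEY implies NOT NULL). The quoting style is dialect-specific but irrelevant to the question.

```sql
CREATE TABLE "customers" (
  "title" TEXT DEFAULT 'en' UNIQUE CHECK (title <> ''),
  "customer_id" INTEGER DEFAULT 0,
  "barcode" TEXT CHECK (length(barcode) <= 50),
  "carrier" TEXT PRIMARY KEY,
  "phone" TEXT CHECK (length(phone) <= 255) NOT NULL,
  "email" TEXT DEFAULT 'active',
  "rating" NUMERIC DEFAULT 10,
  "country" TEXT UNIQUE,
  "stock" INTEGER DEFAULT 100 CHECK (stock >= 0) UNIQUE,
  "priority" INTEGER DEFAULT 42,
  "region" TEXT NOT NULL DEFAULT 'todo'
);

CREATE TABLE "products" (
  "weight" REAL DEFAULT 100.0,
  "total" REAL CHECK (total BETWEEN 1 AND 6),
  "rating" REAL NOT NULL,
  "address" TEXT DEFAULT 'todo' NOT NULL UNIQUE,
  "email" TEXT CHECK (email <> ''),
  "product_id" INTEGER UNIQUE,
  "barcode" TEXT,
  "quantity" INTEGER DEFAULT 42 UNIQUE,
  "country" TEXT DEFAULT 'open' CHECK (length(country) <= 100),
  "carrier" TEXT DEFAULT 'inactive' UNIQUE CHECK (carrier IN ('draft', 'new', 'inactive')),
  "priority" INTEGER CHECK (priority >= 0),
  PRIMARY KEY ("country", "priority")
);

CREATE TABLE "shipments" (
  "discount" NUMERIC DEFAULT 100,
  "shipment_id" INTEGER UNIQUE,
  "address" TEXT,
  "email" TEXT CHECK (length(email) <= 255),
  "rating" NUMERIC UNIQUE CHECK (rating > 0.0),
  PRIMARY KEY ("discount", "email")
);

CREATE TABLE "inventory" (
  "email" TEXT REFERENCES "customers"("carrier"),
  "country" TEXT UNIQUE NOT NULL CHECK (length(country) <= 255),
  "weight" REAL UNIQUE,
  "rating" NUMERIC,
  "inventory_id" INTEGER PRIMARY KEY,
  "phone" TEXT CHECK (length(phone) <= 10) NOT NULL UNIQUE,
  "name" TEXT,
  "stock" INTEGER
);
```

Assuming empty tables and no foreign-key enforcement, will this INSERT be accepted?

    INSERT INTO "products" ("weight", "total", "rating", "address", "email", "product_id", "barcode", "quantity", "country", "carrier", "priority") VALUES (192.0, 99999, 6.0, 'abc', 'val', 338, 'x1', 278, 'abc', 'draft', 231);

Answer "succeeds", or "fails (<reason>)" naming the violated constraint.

fails (CHECK on total)

The value 99999 for total violates CHECK (total BETWEEN 1 AND 6).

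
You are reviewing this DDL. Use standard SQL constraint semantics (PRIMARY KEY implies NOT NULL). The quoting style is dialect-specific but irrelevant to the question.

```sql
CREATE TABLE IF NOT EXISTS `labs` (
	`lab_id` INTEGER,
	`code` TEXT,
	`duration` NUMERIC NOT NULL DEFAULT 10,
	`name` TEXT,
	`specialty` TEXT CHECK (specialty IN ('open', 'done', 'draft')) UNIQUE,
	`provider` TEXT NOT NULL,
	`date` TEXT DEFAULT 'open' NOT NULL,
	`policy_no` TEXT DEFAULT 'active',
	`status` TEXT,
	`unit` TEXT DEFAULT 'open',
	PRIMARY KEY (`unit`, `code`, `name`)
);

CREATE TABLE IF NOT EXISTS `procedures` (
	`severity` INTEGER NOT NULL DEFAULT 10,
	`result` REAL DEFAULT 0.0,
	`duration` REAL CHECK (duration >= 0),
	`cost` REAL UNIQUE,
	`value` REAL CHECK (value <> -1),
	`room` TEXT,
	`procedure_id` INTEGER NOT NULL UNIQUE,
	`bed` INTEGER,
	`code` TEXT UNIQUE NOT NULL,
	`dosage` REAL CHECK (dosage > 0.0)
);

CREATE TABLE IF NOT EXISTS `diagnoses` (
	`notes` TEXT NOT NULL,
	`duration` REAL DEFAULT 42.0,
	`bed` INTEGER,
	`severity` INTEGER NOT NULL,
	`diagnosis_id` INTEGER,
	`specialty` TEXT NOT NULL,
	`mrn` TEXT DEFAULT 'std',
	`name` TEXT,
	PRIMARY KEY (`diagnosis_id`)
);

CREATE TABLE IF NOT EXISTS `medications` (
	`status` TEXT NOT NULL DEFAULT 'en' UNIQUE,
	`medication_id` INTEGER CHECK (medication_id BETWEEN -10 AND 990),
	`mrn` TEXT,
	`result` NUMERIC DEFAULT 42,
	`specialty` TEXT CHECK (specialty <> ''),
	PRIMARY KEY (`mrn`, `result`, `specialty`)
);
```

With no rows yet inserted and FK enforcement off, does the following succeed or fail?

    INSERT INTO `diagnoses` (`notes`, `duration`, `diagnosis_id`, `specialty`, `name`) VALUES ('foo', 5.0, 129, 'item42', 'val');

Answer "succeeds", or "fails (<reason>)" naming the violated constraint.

severity is omitted from the column list and has no DEFAULT, so it would receive NULL.
But severity is declared NOT NULL.

fails (NOT NULL on severity)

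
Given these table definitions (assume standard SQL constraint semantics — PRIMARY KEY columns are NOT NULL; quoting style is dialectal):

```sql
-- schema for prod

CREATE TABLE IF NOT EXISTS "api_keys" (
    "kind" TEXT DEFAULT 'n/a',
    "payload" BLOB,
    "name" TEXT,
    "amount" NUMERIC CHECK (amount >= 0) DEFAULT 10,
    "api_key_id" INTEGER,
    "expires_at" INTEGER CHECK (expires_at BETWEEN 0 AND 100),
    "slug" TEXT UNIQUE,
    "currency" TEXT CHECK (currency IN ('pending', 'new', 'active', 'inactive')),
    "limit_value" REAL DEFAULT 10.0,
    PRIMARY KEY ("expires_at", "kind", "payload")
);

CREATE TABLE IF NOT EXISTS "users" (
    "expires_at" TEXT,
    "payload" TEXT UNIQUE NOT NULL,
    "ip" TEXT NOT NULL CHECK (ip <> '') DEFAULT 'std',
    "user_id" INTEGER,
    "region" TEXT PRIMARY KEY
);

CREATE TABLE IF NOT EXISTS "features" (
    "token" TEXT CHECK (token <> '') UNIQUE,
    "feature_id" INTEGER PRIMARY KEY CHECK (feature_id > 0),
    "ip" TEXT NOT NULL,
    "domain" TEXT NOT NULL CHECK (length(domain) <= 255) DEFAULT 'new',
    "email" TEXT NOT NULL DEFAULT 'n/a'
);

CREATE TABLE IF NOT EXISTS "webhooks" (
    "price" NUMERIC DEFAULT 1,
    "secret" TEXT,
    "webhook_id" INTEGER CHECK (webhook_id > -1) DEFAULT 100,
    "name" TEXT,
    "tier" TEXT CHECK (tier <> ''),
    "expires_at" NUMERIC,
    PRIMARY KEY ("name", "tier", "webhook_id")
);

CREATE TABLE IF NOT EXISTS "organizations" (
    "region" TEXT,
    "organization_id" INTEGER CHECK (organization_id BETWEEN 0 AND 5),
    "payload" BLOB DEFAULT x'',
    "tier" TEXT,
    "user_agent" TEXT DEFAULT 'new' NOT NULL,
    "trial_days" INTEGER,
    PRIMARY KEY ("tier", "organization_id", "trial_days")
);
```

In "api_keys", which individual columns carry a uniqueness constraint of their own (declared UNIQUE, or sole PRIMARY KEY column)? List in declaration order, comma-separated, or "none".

slug

- kind: part of a composite PRIMARY KEY — only the tuple is unique, not this column on its own.
- payload: part of a composite PRIMARY KEY — only the tuple is unique, not this column on its own.
- name: no UNIQUE or single-column PK constraint.
- amount: no UNIQUE or single-column PK constraint.
- api_key_id: no UNIQUE or single-column PK constraint.
- expires_at: part of a composite PRIMARY KEY — only the tuple is unique, not this column on its own.
- slug: declared UNIQUE → unique.
- currency: no UNIQUE or single-column PK constraint.
- limit_value: no UNIQUE or single-column PK constraint.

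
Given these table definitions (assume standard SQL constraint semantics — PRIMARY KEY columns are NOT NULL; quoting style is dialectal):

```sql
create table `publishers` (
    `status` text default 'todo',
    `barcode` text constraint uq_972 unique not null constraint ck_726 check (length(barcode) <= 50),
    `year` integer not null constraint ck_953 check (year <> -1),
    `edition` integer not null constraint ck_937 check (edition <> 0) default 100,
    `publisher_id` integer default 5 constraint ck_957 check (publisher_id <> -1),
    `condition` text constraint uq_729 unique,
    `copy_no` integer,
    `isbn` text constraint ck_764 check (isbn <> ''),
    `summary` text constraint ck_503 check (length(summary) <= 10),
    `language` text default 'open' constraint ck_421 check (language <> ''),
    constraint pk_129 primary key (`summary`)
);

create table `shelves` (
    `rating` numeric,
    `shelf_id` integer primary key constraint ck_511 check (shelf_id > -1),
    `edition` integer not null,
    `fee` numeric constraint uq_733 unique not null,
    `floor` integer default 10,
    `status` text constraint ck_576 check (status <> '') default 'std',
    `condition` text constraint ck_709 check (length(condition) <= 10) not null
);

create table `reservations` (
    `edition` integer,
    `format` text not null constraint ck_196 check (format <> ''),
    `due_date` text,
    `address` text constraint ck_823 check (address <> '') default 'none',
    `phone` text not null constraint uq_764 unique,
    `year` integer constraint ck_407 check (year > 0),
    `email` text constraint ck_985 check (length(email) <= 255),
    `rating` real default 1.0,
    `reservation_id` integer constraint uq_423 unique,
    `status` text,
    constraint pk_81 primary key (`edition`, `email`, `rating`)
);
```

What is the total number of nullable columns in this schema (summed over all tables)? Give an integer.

14

publishers: 6 nullable (status, publisher_id, condition, copy_no, isbn, language — PK (summary) and explicit NOT NULL columns excluded).
shelves: 3 nullable (rating, floor, status — PK (shelf_id) and explicit NOT NULL columns excluded).
reservations: 5 nullable (due_date, address, year, reservation_id, status — PK (edition, email, rating) and explicit NOT NULL columns excluded).
Total: 6 + 3 + 5 = 14.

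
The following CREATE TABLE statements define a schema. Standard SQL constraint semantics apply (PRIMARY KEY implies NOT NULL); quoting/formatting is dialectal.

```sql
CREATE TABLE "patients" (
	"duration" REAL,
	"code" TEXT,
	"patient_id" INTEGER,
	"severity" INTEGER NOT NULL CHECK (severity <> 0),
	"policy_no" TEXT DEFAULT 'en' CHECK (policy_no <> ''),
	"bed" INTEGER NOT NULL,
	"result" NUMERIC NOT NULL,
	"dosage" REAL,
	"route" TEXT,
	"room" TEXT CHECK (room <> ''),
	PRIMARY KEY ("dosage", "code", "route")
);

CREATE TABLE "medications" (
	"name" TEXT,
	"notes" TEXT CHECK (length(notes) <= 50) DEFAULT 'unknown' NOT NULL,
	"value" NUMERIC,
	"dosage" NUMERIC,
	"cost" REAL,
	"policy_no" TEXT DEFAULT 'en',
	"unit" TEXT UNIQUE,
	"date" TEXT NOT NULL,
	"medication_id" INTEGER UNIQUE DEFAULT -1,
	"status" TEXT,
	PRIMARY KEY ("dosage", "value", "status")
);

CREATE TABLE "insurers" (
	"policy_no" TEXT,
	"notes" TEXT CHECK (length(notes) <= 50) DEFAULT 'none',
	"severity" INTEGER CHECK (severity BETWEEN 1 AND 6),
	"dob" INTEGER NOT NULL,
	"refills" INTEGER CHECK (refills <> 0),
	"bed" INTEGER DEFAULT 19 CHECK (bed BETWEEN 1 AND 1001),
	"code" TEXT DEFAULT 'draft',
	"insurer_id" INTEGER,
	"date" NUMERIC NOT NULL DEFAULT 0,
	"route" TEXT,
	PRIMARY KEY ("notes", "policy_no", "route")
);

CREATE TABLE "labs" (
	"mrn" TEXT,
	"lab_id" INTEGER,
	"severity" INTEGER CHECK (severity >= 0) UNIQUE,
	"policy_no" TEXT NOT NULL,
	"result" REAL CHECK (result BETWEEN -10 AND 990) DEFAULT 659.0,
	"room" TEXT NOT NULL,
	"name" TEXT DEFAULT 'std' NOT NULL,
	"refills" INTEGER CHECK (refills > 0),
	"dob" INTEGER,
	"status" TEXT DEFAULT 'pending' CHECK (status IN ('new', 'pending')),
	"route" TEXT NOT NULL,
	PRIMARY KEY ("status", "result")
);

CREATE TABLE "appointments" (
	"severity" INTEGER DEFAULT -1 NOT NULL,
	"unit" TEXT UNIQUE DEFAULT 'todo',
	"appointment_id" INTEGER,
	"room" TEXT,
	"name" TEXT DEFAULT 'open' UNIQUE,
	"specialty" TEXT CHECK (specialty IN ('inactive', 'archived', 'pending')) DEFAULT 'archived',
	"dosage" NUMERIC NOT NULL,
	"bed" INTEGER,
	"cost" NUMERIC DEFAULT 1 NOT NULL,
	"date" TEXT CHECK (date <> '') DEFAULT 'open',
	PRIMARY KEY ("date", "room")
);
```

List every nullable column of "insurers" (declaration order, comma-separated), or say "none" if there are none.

severity, refills, bed, code, insurer_id

- policy_no: part of the PRIMARY KEY, which implies NOT NULL → not nullable.
- notes: part of the PRIMARY KEY, which implies NOT NULL → not nullable.
- severity: CHECK does not forbid NULL (a CHECK constraint passes when its expression is NULL) → nullable.
- dob: declared NOT NULL → not nullable.
- refills: CHECK does not forbid NULL (a CHECK constraint passes when its expression is NULL) → nullable.
- bed: CHECK does not forbid NULL (a CHECK constraint passes when its expression is NULL) → nullable.
- code: DEFAULT only fills an omitted column; an explicit NULL is still allowed → nullable.
- insurer_id: no NOT NULL constraint applies → nullable.
- date: declared NOT NULL → not nullable.
- route: part of the PRIMARY KEY, which implies NOT NULL → not nullable.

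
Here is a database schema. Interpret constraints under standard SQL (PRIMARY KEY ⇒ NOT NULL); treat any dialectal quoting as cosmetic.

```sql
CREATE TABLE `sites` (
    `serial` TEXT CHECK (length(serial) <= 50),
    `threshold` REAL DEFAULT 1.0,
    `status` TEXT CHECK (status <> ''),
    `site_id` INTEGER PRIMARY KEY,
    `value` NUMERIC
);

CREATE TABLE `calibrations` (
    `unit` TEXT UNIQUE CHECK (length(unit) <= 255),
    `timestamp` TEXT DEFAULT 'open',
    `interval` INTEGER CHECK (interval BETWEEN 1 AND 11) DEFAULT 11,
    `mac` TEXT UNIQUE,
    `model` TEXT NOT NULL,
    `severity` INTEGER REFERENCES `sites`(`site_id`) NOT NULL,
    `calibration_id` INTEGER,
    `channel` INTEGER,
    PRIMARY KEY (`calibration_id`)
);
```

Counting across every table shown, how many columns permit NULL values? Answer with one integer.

9

sites: 4 nullable (serial, threshold, status, value — PK (site_id) and explicit NOT NULL columns excluded).
calibrations: 5 nullable (unit, timestamp, interval, mac, channel — PK (calibration_id) and explicit NOT NULL columns excluded).
Total: 4 + 5 = 9.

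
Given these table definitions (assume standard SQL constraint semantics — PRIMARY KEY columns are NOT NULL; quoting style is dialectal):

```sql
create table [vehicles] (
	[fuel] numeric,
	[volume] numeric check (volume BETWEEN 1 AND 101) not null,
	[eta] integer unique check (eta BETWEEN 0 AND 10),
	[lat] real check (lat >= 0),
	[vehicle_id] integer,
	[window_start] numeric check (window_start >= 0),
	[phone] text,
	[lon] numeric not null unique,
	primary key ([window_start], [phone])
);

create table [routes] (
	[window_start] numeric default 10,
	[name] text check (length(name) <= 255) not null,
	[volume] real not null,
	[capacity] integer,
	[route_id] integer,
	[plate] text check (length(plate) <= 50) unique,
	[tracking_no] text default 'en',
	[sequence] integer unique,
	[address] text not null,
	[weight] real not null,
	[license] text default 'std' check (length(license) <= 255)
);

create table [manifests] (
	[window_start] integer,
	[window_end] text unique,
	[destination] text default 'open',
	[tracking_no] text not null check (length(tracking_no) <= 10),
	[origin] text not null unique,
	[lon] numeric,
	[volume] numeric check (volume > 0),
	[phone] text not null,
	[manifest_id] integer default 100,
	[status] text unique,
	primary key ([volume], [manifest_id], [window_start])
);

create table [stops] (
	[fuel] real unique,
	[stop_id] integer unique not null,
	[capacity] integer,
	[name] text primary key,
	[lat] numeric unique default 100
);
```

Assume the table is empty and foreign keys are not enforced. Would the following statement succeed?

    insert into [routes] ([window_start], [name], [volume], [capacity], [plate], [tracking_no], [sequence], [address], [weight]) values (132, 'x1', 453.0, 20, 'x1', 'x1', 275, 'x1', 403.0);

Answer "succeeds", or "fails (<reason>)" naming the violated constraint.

NOT NULL columns: address is supplied; name is supplied; volume is supplied; weight is supplied.
CHECK constraints: 'x1' satisfies (length(name) <= 255); 'x1' satisfies (length(plate) <= 50).
No constraint is violated.

succeeds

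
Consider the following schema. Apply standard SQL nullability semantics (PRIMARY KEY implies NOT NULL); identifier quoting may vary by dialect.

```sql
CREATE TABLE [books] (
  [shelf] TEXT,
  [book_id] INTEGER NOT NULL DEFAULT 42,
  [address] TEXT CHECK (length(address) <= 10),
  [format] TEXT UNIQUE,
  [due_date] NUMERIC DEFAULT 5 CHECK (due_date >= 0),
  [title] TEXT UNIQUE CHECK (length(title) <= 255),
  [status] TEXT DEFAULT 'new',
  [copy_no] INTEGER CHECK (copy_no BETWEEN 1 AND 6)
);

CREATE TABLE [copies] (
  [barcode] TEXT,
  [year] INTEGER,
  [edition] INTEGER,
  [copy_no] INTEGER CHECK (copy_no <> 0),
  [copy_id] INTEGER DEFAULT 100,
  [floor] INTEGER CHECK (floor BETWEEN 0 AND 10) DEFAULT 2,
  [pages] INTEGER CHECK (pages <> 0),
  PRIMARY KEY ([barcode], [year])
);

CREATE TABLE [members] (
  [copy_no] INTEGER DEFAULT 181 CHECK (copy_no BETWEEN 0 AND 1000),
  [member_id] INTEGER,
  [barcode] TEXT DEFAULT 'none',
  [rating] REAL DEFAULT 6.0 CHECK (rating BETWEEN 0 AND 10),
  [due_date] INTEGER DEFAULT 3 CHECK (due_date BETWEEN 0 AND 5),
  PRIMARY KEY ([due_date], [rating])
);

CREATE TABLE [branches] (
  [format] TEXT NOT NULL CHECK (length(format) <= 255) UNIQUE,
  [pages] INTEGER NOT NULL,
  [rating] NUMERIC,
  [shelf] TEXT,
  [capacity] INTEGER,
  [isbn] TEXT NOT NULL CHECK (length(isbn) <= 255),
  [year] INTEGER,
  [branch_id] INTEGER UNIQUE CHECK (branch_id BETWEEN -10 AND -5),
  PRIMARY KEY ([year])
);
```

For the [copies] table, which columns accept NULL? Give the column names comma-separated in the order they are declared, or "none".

edition, copy_no, copy_id, floor, pages

- barcode: part of the PRIMARY KEY, which implies NOT NULL → not nullable.
- year: part of the PRIMARY KEY, which implies NOT NULL → not nullable.
- edition: no NOT NULL constraint applies → nullable.
- copy_no: CHECK does not forbid NULL (a CHECK constraint passes when its expression is NULL) → nullable.
- copy_id: DEFAULT only fills an omitted column; an explicit NULL is still allowed → nullable.
- floor: CHECK does not forbid NULL (a CHECK constraint passes when its expression is NULL) → nullable.
- pages: CHECK does not forbid NULL (a CHECK constraint passes when its expression is NULL) → nullable.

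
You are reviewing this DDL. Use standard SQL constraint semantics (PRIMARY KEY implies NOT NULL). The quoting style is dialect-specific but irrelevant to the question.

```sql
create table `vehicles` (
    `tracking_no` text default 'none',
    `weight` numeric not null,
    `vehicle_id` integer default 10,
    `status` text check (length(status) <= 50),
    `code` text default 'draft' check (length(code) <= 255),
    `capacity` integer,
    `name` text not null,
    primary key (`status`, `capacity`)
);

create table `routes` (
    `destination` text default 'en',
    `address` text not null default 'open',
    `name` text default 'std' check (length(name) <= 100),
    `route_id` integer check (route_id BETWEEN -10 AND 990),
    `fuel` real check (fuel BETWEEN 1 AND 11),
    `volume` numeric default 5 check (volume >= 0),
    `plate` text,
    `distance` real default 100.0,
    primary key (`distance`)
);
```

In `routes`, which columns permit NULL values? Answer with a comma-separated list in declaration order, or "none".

destination, name, route_id, fuel, volume, plate

- destination: DEFAULT only fills an omitted column; an explicit NULL is still allowed → nullable.
- address: declared NOT NULL → not nullable.
- name: CHECK does not forbid NULL (a CHECK constraint passes when its expression is NULL) → nullable.
- route_id: CHECK does not forbid NULL (a CHECK constraint passes when its expression is NULL) → nullable.
- fuel: CHECK does not forbid NULL (a CHECK constraint passes when its expression is NULL) → nullable.
- volume: CHECK does not forbid NULL (a CHECK constraint passes when its expression is NULL) → nullable.
- plate: no NOT NULL constraint applies → nullable.
- distance: part of the PRIMARY KEY, which implies NOT NULL → not nullable.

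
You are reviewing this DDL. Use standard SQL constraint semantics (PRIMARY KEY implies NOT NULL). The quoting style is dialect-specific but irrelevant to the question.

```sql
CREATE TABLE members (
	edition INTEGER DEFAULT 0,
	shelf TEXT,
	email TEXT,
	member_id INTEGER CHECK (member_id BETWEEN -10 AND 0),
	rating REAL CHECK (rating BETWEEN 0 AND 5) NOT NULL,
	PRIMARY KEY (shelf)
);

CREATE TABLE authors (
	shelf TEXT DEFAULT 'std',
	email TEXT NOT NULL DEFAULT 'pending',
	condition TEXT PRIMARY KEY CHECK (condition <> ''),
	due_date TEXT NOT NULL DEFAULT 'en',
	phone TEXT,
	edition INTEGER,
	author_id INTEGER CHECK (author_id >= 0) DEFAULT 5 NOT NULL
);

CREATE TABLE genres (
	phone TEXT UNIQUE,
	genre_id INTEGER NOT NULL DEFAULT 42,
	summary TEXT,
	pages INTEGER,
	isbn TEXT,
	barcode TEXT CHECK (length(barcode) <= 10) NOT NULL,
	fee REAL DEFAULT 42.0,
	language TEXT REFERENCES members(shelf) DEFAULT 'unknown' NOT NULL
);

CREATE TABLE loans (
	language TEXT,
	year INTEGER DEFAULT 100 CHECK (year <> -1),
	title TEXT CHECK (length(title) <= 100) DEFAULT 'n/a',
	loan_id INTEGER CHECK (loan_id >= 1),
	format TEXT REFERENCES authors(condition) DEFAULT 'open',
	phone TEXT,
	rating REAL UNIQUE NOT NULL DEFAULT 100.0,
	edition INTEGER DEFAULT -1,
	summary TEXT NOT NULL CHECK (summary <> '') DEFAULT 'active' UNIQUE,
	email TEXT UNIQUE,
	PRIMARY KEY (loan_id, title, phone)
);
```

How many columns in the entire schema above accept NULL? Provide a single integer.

members: 3 nullable (edition, email, member_id — PK (shelf) and explicit NOT NULL columns excluded).
authors: 3 nullable (shelf, phone, edition — PK (condition) and explicit NOT NULL columns excluded).
genres: 5 nullable (phone, summary, pages, isbn, fee — PK none and explicit NOT NULL columns excluded).
loans: 5 nullable (language, year, format, edition, email — PK (loan_id, title, phone) and explicit NOT NULL columns excluded).
Total: 3 + 3 + 5 + 5 = 16.

16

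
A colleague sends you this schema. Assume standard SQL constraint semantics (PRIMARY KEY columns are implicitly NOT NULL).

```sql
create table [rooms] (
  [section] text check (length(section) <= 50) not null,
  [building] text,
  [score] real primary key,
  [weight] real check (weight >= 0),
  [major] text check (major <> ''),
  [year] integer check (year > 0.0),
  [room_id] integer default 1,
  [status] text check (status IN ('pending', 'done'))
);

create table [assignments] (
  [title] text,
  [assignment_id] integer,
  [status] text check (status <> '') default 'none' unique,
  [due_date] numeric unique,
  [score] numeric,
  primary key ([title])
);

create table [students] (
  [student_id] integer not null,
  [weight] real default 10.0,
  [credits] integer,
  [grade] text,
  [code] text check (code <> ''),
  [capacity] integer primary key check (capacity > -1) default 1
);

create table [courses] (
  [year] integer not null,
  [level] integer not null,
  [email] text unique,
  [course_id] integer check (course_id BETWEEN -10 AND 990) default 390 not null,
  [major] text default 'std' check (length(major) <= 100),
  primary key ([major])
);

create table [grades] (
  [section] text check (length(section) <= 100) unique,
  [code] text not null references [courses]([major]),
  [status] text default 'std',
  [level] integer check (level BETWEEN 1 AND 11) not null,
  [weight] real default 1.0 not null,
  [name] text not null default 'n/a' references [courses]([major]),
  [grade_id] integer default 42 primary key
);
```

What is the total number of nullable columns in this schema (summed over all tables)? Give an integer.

17

rooms: 6 nullable (building, weight, major, year, room_id, status — PK (score) and explicit NOT NULL columns excluded).
assignments: 4 nullable (assignment_id, status, due_date, score — PK (title) and explicit NOT NULL columns excluded).
students: 4 nullable (weight, credits, grade, code — PK (capacity) and explicit NOT NULL columns excluded).
courses: 1 nullable (email — PK (major) and explicit NOT NULL columns excluded).
grades: 2 nullable (section, status — PK (grade_id) and explicit NOT NULL columns excluded).
Total: 6 + 4 + 4 + 1 + 2 = 17.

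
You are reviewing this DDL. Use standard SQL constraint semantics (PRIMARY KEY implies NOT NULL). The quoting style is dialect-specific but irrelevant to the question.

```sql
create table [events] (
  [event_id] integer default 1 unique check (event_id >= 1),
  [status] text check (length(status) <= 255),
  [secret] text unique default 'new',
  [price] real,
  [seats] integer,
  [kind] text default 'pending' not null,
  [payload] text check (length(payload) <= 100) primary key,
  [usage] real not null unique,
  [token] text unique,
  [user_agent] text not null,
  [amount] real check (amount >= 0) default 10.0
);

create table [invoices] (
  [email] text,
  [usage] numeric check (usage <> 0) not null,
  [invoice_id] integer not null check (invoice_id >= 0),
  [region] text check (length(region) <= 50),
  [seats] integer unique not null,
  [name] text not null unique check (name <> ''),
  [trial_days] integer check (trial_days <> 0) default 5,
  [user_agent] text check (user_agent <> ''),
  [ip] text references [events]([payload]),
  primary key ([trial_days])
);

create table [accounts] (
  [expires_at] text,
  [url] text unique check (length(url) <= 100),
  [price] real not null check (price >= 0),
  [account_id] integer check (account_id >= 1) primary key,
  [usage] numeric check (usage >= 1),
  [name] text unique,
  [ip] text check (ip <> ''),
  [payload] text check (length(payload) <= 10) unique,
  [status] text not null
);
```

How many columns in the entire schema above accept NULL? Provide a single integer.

events: 7 nullable (event_id, status, secret, price, seats, token, amount — PK (payload) and explicit NOT NULL columns excluded).
invoices: 4 nullable (email, region, user_agent, ip — PK (trial_days) and explicit NOT NULL columns excluded).
accounts: 6 nullable (expires_at, url, usage, name, ip, payload — PK (account_id) and explicit NOT NULL columns excluded).
Total: 7 + 4 + 6 = 17.

17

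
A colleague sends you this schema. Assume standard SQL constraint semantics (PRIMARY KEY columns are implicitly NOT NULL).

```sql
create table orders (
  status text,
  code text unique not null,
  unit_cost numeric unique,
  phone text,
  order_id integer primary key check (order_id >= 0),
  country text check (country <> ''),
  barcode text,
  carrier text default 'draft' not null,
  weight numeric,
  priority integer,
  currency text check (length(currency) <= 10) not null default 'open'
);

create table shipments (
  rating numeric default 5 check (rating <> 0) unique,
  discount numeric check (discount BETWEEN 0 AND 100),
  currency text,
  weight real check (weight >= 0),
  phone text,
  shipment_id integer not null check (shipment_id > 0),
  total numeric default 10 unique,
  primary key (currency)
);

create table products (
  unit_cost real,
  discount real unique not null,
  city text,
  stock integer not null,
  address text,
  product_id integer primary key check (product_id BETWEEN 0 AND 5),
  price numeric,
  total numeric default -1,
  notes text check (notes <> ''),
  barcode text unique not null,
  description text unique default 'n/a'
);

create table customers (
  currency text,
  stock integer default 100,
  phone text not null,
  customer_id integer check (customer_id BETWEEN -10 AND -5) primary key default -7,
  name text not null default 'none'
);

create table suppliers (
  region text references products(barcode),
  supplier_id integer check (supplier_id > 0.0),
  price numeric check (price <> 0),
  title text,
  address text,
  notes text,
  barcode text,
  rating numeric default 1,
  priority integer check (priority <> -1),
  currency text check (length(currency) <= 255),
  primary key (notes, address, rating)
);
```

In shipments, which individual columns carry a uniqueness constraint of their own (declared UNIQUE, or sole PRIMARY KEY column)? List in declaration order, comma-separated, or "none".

- rating: declared UNIQUE → unique.
- discount: no UNIQUE or single-column PK constraint.
- currency: single-column PRIMARY KEY → unique.
- weight: no UNIQUE or single-column PK constraint.
- phone: no UNIQUE or single-column PK constraint.
- shipment_id: no UNIQUE or single-column PK constraint.
- total: declared UNIQUE → unique.

rating, currency, total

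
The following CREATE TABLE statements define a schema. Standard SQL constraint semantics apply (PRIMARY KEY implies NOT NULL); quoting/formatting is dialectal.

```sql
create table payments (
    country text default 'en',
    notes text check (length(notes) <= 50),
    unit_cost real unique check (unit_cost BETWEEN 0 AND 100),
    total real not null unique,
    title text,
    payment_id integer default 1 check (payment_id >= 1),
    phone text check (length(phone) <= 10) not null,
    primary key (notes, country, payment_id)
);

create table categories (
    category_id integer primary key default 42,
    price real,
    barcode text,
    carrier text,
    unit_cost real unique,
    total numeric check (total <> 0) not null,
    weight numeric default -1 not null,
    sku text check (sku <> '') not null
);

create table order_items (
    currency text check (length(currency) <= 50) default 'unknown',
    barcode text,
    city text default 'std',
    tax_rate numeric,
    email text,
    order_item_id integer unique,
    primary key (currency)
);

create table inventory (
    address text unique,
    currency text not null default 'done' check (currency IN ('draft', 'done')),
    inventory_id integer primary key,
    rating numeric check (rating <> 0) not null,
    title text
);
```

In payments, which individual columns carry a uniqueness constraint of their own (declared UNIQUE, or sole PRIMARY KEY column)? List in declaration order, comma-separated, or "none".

unit_cost, total

- country: part of a composite PRIMARY KEY — only the tuple is unique, not this column on its own.
- notes: part of a composite PRIMARY KEY — only the tuple is unique, not this column on its own.
- unit_cost: declared UNIQUE → unique.
- total: declared UNIQUE → unique.
- title: no UNIQUE or single-column PK constraint.
- payment_id: part of a composite PRIMARY KEY — only the tuple is unique, not this column on its own.
- phone: no UNIQUE or single-column PK constraint.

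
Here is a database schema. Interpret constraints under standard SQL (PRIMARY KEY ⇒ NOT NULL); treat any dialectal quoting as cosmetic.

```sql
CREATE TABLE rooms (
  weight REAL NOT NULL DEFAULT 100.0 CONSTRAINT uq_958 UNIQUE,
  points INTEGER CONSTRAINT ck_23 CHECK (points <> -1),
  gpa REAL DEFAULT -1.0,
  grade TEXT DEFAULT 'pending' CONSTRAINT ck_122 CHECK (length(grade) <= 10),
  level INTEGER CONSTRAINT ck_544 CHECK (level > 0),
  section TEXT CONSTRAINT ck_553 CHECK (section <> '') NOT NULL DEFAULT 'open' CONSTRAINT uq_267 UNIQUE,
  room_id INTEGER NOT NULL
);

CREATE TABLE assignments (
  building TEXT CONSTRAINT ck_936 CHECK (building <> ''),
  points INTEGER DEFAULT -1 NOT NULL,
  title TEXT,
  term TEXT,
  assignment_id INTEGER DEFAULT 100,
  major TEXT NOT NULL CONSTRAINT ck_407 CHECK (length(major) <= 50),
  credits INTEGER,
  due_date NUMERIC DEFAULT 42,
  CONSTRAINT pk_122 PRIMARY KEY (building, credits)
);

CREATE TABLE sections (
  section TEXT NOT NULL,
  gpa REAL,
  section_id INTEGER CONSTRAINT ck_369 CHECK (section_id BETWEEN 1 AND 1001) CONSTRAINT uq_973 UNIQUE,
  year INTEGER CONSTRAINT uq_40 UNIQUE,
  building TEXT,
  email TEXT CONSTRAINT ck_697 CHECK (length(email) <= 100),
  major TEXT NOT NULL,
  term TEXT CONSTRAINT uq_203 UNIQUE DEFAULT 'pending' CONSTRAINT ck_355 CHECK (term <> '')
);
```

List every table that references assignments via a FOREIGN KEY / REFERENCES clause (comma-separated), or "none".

No REFERENCES clause anywhere in the schema names assignments.

none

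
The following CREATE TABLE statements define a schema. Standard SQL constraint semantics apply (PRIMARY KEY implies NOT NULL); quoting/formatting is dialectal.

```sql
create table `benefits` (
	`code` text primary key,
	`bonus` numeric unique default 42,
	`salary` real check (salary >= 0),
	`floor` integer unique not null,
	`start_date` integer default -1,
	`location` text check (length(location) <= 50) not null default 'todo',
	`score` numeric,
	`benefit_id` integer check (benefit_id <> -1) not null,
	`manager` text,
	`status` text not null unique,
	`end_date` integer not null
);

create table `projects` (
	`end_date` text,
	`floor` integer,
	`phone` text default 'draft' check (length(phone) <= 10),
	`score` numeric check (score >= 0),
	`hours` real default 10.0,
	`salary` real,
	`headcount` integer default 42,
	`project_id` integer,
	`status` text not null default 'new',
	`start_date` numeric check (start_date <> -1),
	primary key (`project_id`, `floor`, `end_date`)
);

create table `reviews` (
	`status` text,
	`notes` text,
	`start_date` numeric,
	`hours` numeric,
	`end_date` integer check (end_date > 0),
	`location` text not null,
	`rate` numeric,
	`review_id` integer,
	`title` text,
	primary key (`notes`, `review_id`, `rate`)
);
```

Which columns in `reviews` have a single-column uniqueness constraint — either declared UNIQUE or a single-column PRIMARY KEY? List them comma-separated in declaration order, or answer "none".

- status: no UNIQUE or single-column PK constraint.
- notes: part of a composite PRIMARY KEY — only the tuple is unique, not this column on its own.
- start_date: no UNIQUE or single-column PK constraint.
- hours: no UNIQUE or single-column PK constraint.
- end_date: no UNIQUE or single-column PK constraint.
- location: no UNIQUE or single-column PK constraint.
- rate: part of a composite PRIMARY KEY — only the tuple is unique, not this column on its own.
- review_id: part of a composite PRIMARY KEY — only the tuple is unique, not this column on its own.
- title: no UNIQUE or single-column PK constraint.

none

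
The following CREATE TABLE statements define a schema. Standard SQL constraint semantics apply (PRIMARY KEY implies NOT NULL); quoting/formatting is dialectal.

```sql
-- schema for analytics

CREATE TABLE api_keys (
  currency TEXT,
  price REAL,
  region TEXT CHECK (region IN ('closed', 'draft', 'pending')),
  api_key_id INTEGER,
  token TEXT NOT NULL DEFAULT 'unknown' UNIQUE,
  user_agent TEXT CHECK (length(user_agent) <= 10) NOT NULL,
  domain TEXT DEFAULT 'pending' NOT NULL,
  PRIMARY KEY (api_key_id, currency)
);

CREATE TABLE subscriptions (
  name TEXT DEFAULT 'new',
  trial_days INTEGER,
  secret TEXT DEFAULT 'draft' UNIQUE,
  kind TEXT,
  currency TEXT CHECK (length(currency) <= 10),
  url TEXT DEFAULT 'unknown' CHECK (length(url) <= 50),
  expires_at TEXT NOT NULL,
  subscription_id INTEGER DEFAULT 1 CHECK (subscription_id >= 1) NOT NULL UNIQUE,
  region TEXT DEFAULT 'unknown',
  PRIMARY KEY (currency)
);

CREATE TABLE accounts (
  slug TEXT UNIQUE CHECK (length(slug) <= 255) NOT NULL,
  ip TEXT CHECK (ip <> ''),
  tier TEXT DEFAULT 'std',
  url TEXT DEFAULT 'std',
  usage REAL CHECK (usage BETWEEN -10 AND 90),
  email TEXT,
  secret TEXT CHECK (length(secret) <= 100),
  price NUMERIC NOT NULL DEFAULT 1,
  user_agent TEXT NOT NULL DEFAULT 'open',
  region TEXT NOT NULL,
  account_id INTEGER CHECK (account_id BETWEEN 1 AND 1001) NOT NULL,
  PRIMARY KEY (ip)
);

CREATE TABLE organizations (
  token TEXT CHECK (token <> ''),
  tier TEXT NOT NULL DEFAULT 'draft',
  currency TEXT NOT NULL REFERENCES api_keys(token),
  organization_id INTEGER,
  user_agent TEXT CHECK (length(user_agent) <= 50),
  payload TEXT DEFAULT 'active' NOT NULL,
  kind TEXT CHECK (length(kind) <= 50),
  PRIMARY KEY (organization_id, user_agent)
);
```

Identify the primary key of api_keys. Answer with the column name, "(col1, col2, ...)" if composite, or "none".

A table-level PRIMARY KEY clause names 2 columns: api_key_id, currency.
This is a composite key — the combination is unique, not each column individually.

(api_key_id, currency)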